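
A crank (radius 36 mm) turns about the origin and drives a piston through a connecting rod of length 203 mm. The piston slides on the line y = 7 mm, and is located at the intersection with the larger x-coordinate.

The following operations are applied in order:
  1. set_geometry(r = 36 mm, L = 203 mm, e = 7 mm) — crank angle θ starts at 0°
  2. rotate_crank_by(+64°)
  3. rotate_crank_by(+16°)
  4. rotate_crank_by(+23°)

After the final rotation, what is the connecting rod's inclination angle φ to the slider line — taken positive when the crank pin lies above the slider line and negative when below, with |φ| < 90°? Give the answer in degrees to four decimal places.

set_geometry: r = 36 mm, L = 203 mm, e = 7 mm; θ ← 0°
rotate_crank_by(+64°): θ ← 0° +64° = 64°
rotate_crank_by(+16°): θ ← 64° +16° = 80°
rotate_crank_by(+23°): θ ← 80° +23° = 103°
crank pin P = (r cos θ, r sin θ) = (-8.098238, 35.077322)
h = r sin θ − e = 35.077322 − 7 = 28.077322
sin φ = h / L = 28.077322 / 203 = 0.13831193
φ = arcsin(0.13831193) = 7.950177°

7.9502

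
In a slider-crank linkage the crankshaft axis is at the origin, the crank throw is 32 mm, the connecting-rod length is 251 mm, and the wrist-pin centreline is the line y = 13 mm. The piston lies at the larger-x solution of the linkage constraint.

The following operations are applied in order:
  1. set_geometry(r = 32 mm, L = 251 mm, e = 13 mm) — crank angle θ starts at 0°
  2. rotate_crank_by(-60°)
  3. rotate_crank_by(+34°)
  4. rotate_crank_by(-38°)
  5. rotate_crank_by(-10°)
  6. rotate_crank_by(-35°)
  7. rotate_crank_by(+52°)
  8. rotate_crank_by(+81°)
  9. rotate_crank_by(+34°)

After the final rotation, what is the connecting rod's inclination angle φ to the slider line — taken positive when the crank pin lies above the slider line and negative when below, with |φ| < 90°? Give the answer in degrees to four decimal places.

3.2289

set_geometry: r = 32 mm, L = 251 mm, e = 13 mm; θ ← 0°
rotate_crank_by(-60°): θ ← 0° -60° = -60°
rotate_crank_by(+34°): θ ← -60° +34° = -26°
rotate_crank_by(-38°): θ ← -26° -38° = -64°
rotate_crank_by(-10°): θ ← -64° -10° = -74°
rotate_crank_by(-35°): θ ← -74° -35° = -109°
rotate_crank_by(+52°): θ ← -109° +52° = -57°
rotate_crank_by(+81°): θ ← -57° +81° = 24°
rotate_crank_by(+34°): θ ← 24° +34° = 58°
crank pin P = (r cos θ, r sin θ) = (16.957416, 27.137539)
h = r sin θ − e = 27.137539 − 13 = 14.137539
sin φ = h / L = 14.137539 / 251 = 0.05632486
φ = arcsin(0.05632486) = 3.228885°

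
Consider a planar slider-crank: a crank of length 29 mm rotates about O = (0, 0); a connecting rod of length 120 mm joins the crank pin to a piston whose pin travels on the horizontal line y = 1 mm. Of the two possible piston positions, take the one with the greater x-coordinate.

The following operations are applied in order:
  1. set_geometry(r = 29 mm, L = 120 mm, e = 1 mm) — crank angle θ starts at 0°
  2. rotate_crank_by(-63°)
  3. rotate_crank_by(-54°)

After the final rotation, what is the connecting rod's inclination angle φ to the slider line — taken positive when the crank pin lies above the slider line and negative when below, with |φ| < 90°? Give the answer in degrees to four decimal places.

set_geometry: r = 29 mm, L = 120 mm, e = 1 mm; θ ← 0°
rotate_crank_by(-63°): θ ← 0° -63° = -63°
rotate_crank_by(-54°): θ ← -63° -54° = -117°
crank pin P = (r cos θ, r sin θ) = (-13.165724, -25.839189)
h = r sin θ − e = -25.839189 − 1 = -26.839189
sin φ = h / L = -26.839189 / 120 = -0.22365991
φ = arcsin(-0.22365991) = -12.924089°

-12.9241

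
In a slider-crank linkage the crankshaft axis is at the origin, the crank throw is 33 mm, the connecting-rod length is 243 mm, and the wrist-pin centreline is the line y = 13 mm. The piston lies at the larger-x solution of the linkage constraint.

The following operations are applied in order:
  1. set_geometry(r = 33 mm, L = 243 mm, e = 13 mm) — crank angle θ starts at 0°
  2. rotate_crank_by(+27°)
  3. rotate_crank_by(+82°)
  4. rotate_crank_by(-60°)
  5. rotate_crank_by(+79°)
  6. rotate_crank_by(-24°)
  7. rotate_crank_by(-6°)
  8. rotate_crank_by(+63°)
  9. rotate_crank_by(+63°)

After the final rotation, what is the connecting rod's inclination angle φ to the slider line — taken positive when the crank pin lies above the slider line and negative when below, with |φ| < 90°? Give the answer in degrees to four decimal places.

set_geometry: r = 33 mm, L = 243 mm, e = 13 mm; θ ← 0°
rotate_crank_by(+27°): θ ← 0° +27° = 27°
rotate_crank_by(+82°): θ ← 27° +82° = 109°
rotate_crank_by(-60°): θ ← 109° -60° = 49°
rotate_crank_by(+79°): θ ← 49° +79° = 128°
rotate_crank_by(-24°): θ ← 128° -24° = 104°
rotate_crank_by(-6°): θ ← 104° -6° = 98°
rotate_crank_by(+63°): θ ← 98° +63° = 161°
rotate_crank_by(+63°): θ ← 161° +63° = 224°
crank pin P = (r cos θ, r sin θ) = (-23.738213, -22.923726)
h = r sin θ − e = -22.923726 − 13 = -35.923726
sin φ = h / L = -35.923726 / 243 = -0.14783426
φ = arcsin(-0.14783426) = -8.501440°

-8.5014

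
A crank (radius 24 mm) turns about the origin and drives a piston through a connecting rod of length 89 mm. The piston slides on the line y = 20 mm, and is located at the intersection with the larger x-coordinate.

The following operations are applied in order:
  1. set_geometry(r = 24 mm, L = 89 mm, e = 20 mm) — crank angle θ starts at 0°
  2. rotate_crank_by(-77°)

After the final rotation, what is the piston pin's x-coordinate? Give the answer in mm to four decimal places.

set_geometry: r = 24 mm, L = 89 mm, e = 20 mm; θ ← 0°
rotate_crank_by(-77°): θ ← 0° -77° = -77°
crank pin P = (r cos θ, r sin θ) = (5.398825, -23.384882)
h = r sin θ − e = -23.384882 − 20 = -43.384882
x = r cos θ + √(L² − h²) = 5.398825 + √(7921.0 − 1882.2479) = 5.398825 + 77.709408 = 83.108233

83.1082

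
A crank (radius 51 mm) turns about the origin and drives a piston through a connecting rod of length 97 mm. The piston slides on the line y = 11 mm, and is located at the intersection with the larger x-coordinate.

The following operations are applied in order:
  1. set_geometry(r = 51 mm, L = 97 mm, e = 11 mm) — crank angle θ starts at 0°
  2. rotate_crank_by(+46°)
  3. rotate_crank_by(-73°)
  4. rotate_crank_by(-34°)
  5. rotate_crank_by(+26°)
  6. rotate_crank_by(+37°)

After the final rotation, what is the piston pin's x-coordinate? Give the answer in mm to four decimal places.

set_geometry: r = 51 mm, L = 97 mm, e = 11 mm; θ ← 0°
rotate_crank_by(+46°): θ ← 0° +46° = 46°
rotate_crank_by(-73°): θ ← 46° -73° = -27°
rotate_crank_by(-34°): θ ← -27° -34° = -61°
rotate_crank_by(+26°): θ ← -61° +26° = -35°
rotate_crank_by(+37°): θ ← -35° +37° = 2°
crank pin P = (r cos θ, r sin θ) = (50.968932, 1.779874)
h = r sin θ − e = 1.779874 − 11 = -9.220126
x = r cos θ + √(L² − h²) = 50.968932 + √(9409.0 − 85.0107) = 50.968932 + 96.560806 = 147.529738

147.5297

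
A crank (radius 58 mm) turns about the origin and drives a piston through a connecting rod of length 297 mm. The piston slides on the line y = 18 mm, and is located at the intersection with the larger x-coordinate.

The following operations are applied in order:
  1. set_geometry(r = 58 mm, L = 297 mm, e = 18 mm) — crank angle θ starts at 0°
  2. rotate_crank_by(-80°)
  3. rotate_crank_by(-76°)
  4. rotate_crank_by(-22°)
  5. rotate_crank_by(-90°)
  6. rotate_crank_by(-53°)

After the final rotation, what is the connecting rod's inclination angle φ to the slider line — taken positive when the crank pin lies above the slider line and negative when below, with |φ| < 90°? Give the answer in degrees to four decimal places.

3.5714

set_geometry: r = 58 mm, L = 297 mm, e = 18 mm; θ ← 0°
rotate_crank_by(-80°): θ ← 0° -80° = -80°
rotate_crank_by(-76°): θ ← -80° -76° = -156°
rotate_crank_by(-22°): θ ← -156° -22° = -178°
rotate_crank_by(-90°): θ ← -178° -90° = -268°
rotate_crank_by(-53°): θ ← -268° -53° = -321°
crank pin P = (r cos θ, r sin θ) = (45.074466, 36.500583)
h = r sin θ − e = 36.500583 − 18 = 18.500583
sin φ = h / L = 18.500583 / 297 = 0.06229152
φ = arcsin(0.06229152) = 3.571354°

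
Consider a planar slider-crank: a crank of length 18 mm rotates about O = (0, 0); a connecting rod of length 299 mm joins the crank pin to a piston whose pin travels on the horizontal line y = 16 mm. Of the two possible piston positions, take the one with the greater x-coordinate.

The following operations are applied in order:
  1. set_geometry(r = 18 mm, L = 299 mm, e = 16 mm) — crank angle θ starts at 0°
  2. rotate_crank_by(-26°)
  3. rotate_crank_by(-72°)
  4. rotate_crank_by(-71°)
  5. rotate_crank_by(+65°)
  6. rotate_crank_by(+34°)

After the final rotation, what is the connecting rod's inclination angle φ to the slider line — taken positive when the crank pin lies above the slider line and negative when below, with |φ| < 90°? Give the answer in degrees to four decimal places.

-6.3200

set_geometry: r = 18 mm, L = 299 mm, e = 16 mm; θ ← 0°
rotate_crank_by(-26°): θ ← 0° -26° = -26°
rotate_crank_by(-72°): θ ← -26° -72° = -98°
rotate_crank_by(-71°): θ ← -98° -71° = -169°
rotate_crank_by(+65°): θ ← -169° +65° = -104°
rotate_crank_by(+34°): θ ← -104° +34° = -70°
crank pin P = (r cos θ, r sin θ) = (6.156363, -16.914467)
h = r sin θ − e = -16.914467 − 16 = -32.914467
sin φ = h / L = -32.914467 / 299 = -0.11008183
φ = arcsin(-0.11008183) = -6.320033°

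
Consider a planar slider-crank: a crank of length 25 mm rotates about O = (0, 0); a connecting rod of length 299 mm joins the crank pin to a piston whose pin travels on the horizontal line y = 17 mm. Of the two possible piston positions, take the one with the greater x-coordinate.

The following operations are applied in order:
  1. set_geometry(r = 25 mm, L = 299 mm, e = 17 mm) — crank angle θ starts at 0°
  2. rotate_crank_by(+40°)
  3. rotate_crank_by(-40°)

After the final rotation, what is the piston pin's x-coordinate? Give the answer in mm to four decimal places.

323.5163

set_geometry: r = 25 mm, L = 299 mm, e = 17 mm; θ ← 0°
rotate_crank_by(+40°): θ ← 0° +40° = 40°
rotate_crank_by(-40°): θ ← 40° -40° = 0°
crank pin P = (r cos θ, r sin θ) = (25.000000, 0.000000)
h = r sin θ − e = 0.000000 − 17 = -17.000000
x = r cos θ + √(L² − h²) = 25.000000 + √(89401.0 − 289.0000) = 25.000000 + 298.516331 = 323.516331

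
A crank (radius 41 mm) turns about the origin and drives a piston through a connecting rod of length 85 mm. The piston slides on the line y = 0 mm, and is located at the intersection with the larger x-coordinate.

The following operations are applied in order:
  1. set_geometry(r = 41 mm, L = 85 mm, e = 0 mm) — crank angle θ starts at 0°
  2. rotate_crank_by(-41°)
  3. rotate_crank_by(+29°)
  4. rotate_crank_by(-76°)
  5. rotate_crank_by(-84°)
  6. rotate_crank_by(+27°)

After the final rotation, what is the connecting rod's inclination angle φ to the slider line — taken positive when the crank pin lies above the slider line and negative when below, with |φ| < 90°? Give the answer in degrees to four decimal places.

set_geometry: r = 41 mm, L = 85 mm, e = 0 mm; θ ← 0°
rotate_crank_by(-41°): θ ← 0° -41° = -41°
rotate_crank_by(+29°): θ ← -41° +29° = -12°
rotate_crank_by(-76°): θ ← -12° -76° = -88°
rotate_crank_by(-84°): θ ← -88° -84° = -172°
rotate_crank_by(+27°): θ ← -172° +27° = -145°
crank pin P = (r cos θ, r sin θ) = (-33.585234, -23.516634)
h = r sin θ − e = -23.516634 − 0 = -23.516634
sin φ = h / L = -23.516634 / 85 = -0.27666628
φ = arcsin(-0.27666628) = -16.061338°

-16.0613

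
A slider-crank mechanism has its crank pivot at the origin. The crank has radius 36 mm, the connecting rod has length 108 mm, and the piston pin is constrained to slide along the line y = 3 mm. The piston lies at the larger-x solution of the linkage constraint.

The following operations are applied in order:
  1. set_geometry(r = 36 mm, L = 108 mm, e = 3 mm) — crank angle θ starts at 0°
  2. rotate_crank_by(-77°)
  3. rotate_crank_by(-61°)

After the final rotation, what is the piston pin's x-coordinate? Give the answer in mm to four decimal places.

set_geometry: r = 36 mm, L = 108 mm, e = 3 mm; θ ← 0°
rotate_crank_by(-77°): θ ← 0° -77° = -77°
rotate_crank_by(-61°): θ ← -77° -61° = -138°
crank pin P = (r cos θ, r sin θ) = (-26.753214, -24.088702)
h = r sin θ − e = -24.088702 − 3 = -27.088702
x = r cos θ + √(L² − h²) = -26.753214 + √(11664.0 − 733.7978) = -26.753214 + 104.547607 = 77.794394

77.7944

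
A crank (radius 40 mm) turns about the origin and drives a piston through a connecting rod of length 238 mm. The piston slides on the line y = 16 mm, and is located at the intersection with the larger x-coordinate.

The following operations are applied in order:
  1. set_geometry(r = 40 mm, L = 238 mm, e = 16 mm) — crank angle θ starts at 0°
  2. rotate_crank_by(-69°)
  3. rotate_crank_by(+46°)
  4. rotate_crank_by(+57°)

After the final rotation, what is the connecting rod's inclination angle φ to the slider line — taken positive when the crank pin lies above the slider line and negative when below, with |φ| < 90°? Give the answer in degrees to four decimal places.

set_geometry: r = 40 mm, L = 238 mm, e = 16 mm; θ ← 0°
rotate_crank_by(-69°): θ ← 0° -69° = -69°
rotate_crank_by(+46°): θ ← -69° +46° = -23°
rotate_crank_by(+57°): θ ← -23° +57° = 34°
crank pin P = (r cos θ, r sin θ) = (33.161503, 22.367716)
h = r sin θ − e = 22.367716 − 16 = 6.367716
sin φ = h / L = 6.367716 / 238 = 0.02675511
φ = arcsin(0.02675511) = 1.533138°

1.5331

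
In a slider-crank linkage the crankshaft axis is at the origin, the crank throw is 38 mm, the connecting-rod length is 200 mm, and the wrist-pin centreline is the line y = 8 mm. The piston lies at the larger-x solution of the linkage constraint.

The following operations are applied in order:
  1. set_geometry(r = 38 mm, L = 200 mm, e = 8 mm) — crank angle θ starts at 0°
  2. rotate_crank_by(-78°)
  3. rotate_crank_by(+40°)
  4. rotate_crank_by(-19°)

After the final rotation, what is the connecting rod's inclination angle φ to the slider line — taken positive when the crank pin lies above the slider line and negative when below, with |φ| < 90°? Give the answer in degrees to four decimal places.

set_geometry: r = 38 mm, L = 200 mm, e = 8 mm; θ ← 0°
rotate_crank_by(-78°): θ ← 0° -78° = -78°
rotate_crank_by(+40°): θ ← -78° +40° = -38°
rotate_crank_by(-19°): θ ← -38° -19° = -57°
crank pin P = (r cos θ, r sin θ) = (20.696283, -31.869482)
h = r sin θ − e = -31.869482 − 8 = -39.869482
sin φ = h / L = -39.869482 / 200 = -0.19934741
φ = arcsin(-0.19934741) = -11.498800°

-11.4988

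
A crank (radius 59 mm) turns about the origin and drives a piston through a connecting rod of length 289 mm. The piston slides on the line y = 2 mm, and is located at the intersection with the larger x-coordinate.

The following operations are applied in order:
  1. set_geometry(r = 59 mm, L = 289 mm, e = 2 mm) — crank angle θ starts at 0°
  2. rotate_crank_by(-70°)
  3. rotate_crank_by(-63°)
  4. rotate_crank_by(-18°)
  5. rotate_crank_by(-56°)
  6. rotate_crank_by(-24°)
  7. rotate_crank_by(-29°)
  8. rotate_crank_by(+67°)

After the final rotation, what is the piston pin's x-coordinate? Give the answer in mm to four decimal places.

231.2923

set_geometry: r = 59 mm, L = 289 mm, e = 2 mm; θ ← 0°
rotate_crank_by(-70°): θ ← 0° -70° = -70°
rotate_crank_by(-63°): θ ← -70° -63° = -133°
rotate_crank_by(-18°): θ ← -133° -18° = -151°
rotate_crank_by(-56°): θ ← -151° -56° = -207°
rotate_crank_by(-24°): θ ← -207° -24° = -231°
rotate_crank_by(-29°): θ ← -231° -29° = -260°
rotate_crank_by(+67°): θ ← -260° +67° = -193°
crank pin P = (r cos θ, r sin θ) = (-57.487834, 13.272112)
h = r sin θ − e = 13.272112 − 2 = 11.272112
x = r cos θ + √(L² − h²) = -57.487834 + √(83521.0 − 127.0605) = -57.487834 + 288.780088 = 231.292255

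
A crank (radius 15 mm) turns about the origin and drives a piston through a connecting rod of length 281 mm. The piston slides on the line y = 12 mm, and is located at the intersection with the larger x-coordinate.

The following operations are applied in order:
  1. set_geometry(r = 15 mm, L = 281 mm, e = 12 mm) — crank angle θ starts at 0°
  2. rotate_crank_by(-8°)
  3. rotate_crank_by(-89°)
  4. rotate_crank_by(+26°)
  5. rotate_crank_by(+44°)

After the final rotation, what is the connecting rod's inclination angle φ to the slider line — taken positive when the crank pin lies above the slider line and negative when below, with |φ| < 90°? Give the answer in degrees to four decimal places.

set_geometry: r = 15 mm, L = 281 mm, e = 12 mm; θ ← 0°
rotate_crank_by(-8°): θ ← 0° -8° = -8°
rotate_crank_by(-89°): θ ← -8° -89° = -97°
rotate_crank_by(+26°): θ ← -97° +26° = -71°
rotate_crank_by(+44°): θ ← -71° +44° = -27°
crank pin P = (r cos θ, r sin θ) = (13.365098, -6.809857)
h = r sin θ − e = -6.809857 − 12 = -18.809857
sin φ = h / L = -18.809857 / 281 = -0.06693899
φ = arcsin(-0.06693899) = -3.838192°

-3.8382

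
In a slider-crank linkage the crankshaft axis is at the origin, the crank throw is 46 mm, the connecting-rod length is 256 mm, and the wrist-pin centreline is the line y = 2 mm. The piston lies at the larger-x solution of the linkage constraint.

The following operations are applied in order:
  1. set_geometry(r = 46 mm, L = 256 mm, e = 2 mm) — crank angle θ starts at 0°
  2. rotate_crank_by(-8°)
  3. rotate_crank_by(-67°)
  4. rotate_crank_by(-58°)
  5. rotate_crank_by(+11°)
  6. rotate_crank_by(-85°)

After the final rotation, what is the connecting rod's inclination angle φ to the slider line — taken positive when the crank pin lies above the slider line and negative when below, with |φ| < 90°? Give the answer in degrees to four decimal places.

4.2302

set_geometry: r = 46 mm, L = 256 mm, e = 2 mm; θ ← 0°
rotate_crank_by(-8°): θ ← 0° -8° = -8°
rotate_crank_by(-67°): θ ← -8° -67° = -75°
rotate_crank_by(-58°): θ ← -75° -58° = -133°
rotate_crank_by(+11°): θ ← -133° +11° = -122°
rotate_crank_by(-85°): θ ← -122° -85° = -207°
crank pin P = (r cos θ, r sin θ) = (-40.986300, 20.883563)
h = r sin θ − e = 20.883563 − 2 = 18.883563
sin φ = h / L = 18.883563 / 256 = 0.07376392
φ = arcsin(0.07376392) = 4.230203°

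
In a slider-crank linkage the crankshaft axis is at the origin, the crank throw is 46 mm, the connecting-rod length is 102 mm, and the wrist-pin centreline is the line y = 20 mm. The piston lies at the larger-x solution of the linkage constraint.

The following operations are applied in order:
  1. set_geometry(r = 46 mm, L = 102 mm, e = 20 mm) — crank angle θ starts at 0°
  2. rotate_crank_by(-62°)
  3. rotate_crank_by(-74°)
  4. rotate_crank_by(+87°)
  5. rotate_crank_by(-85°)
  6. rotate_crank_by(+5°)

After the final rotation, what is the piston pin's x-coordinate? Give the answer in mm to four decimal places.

set_geometry: r = 46 mm, L = 102 mm, e = 20 mm; θ ← 0°
rotate_crank_by(-62°): θ ← 0° -62° = -62°
rotate_crank_by(-74°): θ ← -62° -74° = -136°
rotate_crank_by(+87°): θ ← -136° +87° = -49°
rotate_crank_by(-85°): θ ← -49° -85° = -134°
rotate_crank_by(+5°): θ ← -134° +5° = -129°
crank pin P = (r cos θ, r sin θ) = (-28.948738, -35.748714)
h = r sin θ − e = -35.748714 − 20 = -55.748714
x = r cos θ + √(L² − h²) = -28.948738 + √(10404.0 − 3107.9191) = -28.948738 + 85.417099 = 56.468361

56.4684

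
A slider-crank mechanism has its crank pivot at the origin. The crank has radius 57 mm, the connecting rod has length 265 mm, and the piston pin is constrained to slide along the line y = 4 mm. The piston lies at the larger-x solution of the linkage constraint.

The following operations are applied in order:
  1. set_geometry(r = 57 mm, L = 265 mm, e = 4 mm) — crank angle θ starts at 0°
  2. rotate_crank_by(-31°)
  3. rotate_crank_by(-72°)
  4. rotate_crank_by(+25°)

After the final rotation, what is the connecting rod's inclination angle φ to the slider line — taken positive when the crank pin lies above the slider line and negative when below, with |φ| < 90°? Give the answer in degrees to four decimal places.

set_geometry: r = 57 mm, L = 265 mm, e = 4 mm; θ ← 0°
rotate_crank_by(-31°): θ ← 0° -31° = -31°
rotate_crank_by(-72°): θ ← -31° -72° = -103°
rotate_crank_by(+25°): θ ← -103° +25° = -78°
crank pin P = (r cos θ, r sin θ) = (11.850966, -55.754413)
h = r sin θ − e = -55.754413 − 4 = -59.754413
sin φ = h / L = -59.754413 / 265 = -0.22548835
φ = arcsin(-0.22548835) = -13.031597°

-13.0316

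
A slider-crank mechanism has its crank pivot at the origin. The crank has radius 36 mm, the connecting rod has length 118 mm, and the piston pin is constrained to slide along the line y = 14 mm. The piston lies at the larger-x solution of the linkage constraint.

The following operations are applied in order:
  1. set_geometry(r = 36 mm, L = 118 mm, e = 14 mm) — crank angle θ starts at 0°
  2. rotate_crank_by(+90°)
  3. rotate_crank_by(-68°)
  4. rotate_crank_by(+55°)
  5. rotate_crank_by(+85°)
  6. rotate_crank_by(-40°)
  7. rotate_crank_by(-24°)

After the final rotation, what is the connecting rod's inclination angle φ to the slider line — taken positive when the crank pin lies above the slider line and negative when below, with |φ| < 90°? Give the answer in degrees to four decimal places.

10.5720

set_geometry: r = 36 mm, L = 118 mm, e = 14 mm; θ ← 0°
rotate_crank_by(+90°): θ ← 0° +90° = 90°
rotate_crank_by(-68°): θ ← 90° -68° = 22°
rotate_crank_by(+55°): θ ← 22° +55° = 77°
rotate_crank_by(+85°): θ ← 77° +85° = 162°
rotate_crank_by(-40°): θ ← 162° -40° = 122°
rotate_crank_by(-24°): θ ← 122° -24° = 98°
crank pin P = (r cos θ, r sin θ) = (-5.010232, 35.649650)
h = r sin θ − e = 35.649650 − 14 = 21.649650
sin φ = h / L = 21.649650 / 118 = 0.18347161
φ = arcsin(0.18347161) = 10.572037°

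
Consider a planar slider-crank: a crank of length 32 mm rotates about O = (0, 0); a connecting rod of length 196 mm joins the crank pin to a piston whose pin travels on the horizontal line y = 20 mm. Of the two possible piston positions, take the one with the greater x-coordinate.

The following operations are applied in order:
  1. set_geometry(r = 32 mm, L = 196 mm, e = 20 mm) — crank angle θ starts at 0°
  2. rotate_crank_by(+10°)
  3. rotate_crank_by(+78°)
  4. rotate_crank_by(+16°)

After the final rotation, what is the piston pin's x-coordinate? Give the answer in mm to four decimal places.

set_geometry: r = 32 mm, L = 196 mm, e = 20 mm; θ ← 0°
rotate_crank_by(+10°): θ ← 0° +10° = 10°
rotate_crank_by(+78°): θ ← 10° +78° = 88°
rotate_crank_by(+16°): θ ← 88° +16° = 104°
crank pin P = (r cos θ, r sin θ) = (-7.741501, 31.049463)
h = r sin θ − e = 31.049463 − 20 = 11.049463
x = r cos θ + √(L² − h²) = -7.741501 + √(38416.0 − 122.0906) = -7.741501 + 195.688296 = 187.946796

187.9468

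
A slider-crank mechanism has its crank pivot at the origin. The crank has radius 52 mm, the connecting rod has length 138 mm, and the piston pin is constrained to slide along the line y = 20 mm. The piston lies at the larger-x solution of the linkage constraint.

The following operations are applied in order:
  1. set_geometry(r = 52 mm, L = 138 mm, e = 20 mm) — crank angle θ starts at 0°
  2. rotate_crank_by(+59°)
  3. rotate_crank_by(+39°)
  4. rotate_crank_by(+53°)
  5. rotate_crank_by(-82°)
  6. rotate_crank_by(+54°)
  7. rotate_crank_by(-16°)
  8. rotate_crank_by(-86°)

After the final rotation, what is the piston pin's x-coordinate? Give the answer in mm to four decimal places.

set_geometry: r = 52 mm, L = 138 mm, e = 20 mm; θ ← 0°
rotate_crank_by(+59°): θ ← 0° +59° = 59°
rotate_crank_by(+39°): θ ← 59° +39° = 98°
rotate_crank_by(+53°): θ ← 98° +53° = 151°
rotate_crank_by(-82°): θ ← 151° -82° = 69°
rotate_crank_by(+54°): θ ← 69° +54° = 123°
rotate_crank_by(-16°): θ ← 123° -16° = 107°
rotate_crank_by(-86°): θ ← 107° -86° = 21°
crank pin P = (r cos θ, r sin θ) = (48.546182, 18.635133)
h = r sin θ − e = 18.635133 − 20 = -1.364867
x = r cos θ + √(L² − h²) = 48.546182 + √(19044.0 − 1.8629) = 48.546182 + 137.993250 = 186.539433

186.5394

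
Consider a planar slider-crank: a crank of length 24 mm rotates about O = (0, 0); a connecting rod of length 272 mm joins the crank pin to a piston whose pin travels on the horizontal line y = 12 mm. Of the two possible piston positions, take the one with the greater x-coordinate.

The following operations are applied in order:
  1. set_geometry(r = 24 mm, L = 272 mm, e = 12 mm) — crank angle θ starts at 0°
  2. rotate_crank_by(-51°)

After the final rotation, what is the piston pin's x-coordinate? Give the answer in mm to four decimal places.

285.3711

set_geometry: r = 24 mm, L = 272 mm, e = 12 mm; θ ← 0°
rotate_crank_by(-51°): θ ← 0° -51° = -51°
crank pin P = (r cos θ, r sin θ) = (15.103689, -18.651503)
h = r sin θ − e = -18.651503 − 12 = -30.651503
x = r cos θ + √(L² − h²) = 15.103689 + √(73984.0 − 939.5146) = 15.103689 + 270.267433 = 285.371122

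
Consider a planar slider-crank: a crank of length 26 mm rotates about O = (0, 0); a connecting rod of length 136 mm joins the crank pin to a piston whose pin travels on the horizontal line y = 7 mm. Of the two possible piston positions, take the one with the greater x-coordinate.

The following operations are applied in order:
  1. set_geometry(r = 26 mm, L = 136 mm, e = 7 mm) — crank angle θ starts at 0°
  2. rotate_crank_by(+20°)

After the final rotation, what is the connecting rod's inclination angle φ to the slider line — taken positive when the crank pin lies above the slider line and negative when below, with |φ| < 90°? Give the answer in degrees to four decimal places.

0.7973

set_geometry: r = 26 mm, L = 136 mm, e = 7 mm; θ ← 0°
rotate_crank_by(+20°): θ ← 0° +20° = 20°
crank pin P = (r cos θ, r sin θ) = (24.432008, 8.892524)
h = r sin θ − e = 8.892524 − 7 = 1.892524
sin φ = h / L = 1.892524 / 136 = 0.01391562
φ = arcsin(0.01391562) = 0.797332°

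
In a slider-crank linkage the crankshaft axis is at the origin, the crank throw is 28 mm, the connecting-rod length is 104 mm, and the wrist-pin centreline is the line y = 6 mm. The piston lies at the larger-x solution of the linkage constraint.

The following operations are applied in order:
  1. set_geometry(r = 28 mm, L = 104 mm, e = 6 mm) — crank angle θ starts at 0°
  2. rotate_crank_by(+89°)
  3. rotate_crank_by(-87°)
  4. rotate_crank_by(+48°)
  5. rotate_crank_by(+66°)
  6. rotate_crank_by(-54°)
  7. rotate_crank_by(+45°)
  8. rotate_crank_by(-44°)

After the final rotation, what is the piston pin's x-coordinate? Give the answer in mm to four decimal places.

114.9710

set_geometry: r = 28 mm, L = 104 mm, e = 6 mm; θ ← 0°
rotate_crank_by(+89°): θ ← 0° +89° = 89°
rotate_crank_by(-87°): θ ← 89° -87° = 2°
rotate_crank_by(+48°): θ ← 2° +48° = 50°
rotate_crank_by(+66°): θ ← 50° +66° = 116°
rotate_crank_by(-54°): θ ← 116° -54° = 62°
rotate_crank_by(+45°): θ ← 62° +45° = 107°
rotate_crank_by(-44°): θ ← 107° -44° = 63°
crank pin P = (r cos θ, r sin θ) = (12.711734, 24.948183)
h = r sin θ − e = 24.948183 − 6 = 18.948183
x = r cos θ + √(L² − h²) = 12.711734 + √(10816.0 − 359.0336) = 12.711734 + 102.259309 = 114.971043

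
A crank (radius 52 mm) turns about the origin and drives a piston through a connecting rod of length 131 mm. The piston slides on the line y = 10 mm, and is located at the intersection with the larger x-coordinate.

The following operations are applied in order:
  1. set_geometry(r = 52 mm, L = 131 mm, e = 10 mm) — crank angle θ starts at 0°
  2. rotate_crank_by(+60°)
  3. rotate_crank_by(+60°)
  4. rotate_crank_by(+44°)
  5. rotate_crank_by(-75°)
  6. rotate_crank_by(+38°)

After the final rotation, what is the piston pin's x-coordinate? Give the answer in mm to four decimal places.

set_geometry: r = 52 mm, L = 131 mm, e = 10 mm; θ ← 0°
rotate_crank_by(+60°): θ ← 0° +60° = 60°
rotate_crank_by(+60°): θ ← 60° +60° = 120°
rotate_crank_by(+44°): θ ← 120° +44° = 164°
rotate_crank_by(-75°): θ ← 164° -75° = 89°
rotate_crank_by(+38°): θ ← 89° +38° = 127°
crank pin P = (r cos θ, r sin θ) = (-31.294381, 41.529047)
h = r sin θ − e = 41.529047 − 10 = 31.529047
x = r cos θ + √(L² − h²) = -31.294381 + √(17161.0 − 994.0808) = -31.294381 + 127.149201 = 95.854819

95.8548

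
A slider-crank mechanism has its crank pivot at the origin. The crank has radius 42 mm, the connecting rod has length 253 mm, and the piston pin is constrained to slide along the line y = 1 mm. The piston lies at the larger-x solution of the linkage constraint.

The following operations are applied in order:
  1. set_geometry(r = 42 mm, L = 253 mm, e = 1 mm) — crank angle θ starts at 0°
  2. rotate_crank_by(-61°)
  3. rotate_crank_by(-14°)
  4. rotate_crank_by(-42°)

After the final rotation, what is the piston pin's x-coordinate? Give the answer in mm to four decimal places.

230.9978

set_geometry: r = 42 mm, L = 253 mm, e = 1 mm; θ ← 0°
rotate_crank_by(-61°): θ ← 0° -61° = -61°
rotate_crank_by(-14°): θ ← -61° -14° = -75°
rotate_crank_by(-42°): θ ← -75° -42° = -117°
crank pin P = (r cos θ, r sin θ) = (-19.067601, -37.422274)
h = r sin θ − e = -37.422274 − 1 = -38.422274
x = r cos θ + √(L² − h²) = -19.067601 + √(64009.0 − 1476.2711) = -19.067601 + 250.065449 = 230.997848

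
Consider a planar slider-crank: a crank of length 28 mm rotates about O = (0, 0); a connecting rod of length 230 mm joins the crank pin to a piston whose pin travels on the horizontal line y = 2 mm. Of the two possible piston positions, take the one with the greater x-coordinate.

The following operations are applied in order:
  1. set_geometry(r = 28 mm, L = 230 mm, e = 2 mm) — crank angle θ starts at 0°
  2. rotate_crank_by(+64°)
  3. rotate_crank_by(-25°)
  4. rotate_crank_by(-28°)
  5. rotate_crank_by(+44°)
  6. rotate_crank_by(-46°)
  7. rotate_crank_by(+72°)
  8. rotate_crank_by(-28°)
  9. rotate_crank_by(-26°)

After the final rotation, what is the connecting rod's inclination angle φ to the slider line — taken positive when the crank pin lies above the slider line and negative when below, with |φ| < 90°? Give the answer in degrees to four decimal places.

2.6694

set_geometry: r = 28 mm, L = 230 mm, e = 2 mm; θ ← 0°
rotate_crank_by(+64°): θ ← 0° +64° = 64°
rotate_crank_by(-25°): θ ← 64° -25° = 39°
rotate_crank_by(-28°): θ ← 39° -28° = 11°
rotate_crank_by(+44°): θ ← 11° +44° = 55°
rotate_crank_by(-46°): θ ← 55° -46° = 9°
rotate_crank_by(+72°): θ ← 9° +72° = 81°
rotate_crank_by(-28°): θ ← 81° -28° = 53°
rotate_crank_by(-26°): θ ← 53° -26° = 27°
crank pin P = (r cos θ, r sin θ) = (24.948183, 12.711734)
h = r sin θ − e = 12.711734 − 2 = 10.711734
sin φ = h / L = 10.711734 / 230 = 0.04657276
φ = arcsin(0.04657276) = 2.669388°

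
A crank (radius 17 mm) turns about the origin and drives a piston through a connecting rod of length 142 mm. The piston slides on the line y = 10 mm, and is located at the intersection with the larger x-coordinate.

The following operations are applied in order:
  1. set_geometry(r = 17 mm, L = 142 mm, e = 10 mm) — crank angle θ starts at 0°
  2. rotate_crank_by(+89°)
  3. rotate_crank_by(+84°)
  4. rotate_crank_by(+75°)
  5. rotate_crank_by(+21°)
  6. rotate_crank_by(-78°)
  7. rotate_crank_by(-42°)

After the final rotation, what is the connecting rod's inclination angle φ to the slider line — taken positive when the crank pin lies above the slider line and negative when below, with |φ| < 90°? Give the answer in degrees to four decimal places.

-0.5021

set_geometry: r = 17 mm, L = 142 mm, e = 10 mm; θ ← 0°
rotate_crank_by(+89°): θ ← 0° +89° = 89°
rotate_crank_by(+84°): θ ← 89° +84° = 173°
rotate_crank_by(+75°): θ ← 173° +75° = 248°
rotate_crank_by(+21°): θ ← 248° +21° = 269°
rotate_crank_by(-78°): θ ← 269° -78° = 191°
rotate_crank_by(-42°): θ ← 191° -42° = 149°
crank pin P = (r cos θ, r sin θ) = (-14.571844, 8.755647)
h = r sin θ − e = 8.755647 − 10 = -1.244353
sin φ = h / L = -1.244353 / 142 = -0.00876305
φ = arcsin(-0.00876305) = -0.502092°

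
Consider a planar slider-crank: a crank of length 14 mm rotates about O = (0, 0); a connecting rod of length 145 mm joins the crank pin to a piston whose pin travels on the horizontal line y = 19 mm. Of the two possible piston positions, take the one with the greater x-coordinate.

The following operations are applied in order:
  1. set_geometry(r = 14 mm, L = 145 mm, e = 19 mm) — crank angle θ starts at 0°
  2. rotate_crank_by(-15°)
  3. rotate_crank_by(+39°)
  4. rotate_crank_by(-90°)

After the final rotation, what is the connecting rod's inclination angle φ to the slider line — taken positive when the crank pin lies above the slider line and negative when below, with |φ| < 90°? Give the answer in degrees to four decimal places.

set_geometry: r = 14 mm, L = 145 mm, e = 19 mm; θ ← 0°
rotate_crank_by(-15°): θ ← 0° -15° = -15°
rotate_crank_by(+39°): θ ← -15° +39° = 24°
rotate_crank_by(-90°): θ ← 24° -90° = -66°
crank pin P = (r cos θ, r sin θ) = (5.694313, -12.789636)
h = r sin θ − e = -12.789636 − 19 = -31.789636
sin φ = h / L = -31.789636 / 145 = -0.21923887
φ = arcsin(-0.21923887) = -12.664332°

-12.6643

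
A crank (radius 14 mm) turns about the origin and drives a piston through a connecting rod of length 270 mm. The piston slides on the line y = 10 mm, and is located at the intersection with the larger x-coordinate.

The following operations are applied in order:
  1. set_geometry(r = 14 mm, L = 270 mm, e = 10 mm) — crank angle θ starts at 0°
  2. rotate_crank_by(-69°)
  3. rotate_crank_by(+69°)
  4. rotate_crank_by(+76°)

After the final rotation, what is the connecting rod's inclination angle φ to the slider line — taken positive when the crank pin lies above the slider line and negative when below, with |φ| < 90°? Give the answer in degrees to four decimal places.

0.7606

set_geometry: r = 14 mm, L = 270 mm, e = 10 mm; θ ← 0°
rotate_crank_by(-69°): θ ← 0° -69° = -69°
rotate_crank_by(+69°): θ ← -69° +69° = 0°
rotate_crank_by(+76°): θ ← 0° +76° = 76°
crank pin P = (r cos θ, r sin θ) = (3.386907, 13.584140)
h = r sin θ − e = 13.584140 − 10 = 3.584140
sin φ = h / L = 3.584140 / 270 = 0.01327459
φ = arcsin(0.01327459) = 0.760601°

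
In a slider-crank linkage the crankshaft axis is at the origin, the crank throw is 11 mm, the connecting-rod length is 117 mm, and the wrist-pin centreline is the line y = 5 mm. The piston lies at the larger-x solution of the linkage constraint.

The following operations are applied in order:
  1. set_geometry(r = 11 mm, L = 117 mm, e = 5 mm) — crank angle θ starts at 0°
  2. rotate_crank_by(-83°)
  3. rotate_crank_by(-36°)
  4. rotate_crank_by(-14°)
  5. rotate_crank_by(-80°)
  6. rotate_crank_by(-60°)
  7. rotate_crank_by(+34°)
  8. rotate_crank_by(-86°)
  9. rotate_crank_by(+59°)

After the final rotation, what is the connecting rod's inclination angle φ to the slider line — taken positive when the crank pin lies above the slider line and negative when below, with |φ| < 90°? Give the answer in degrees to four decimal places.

2.9264

set_geometry: r = 11 mm, L = 117 mm, e = 5 mm; θ ← 0°
rotate_crank_by(-83°): θ ← 0° -83° = -83°
rotate_crank_by(-36°): θ ← -83° -36° = -119°
rotate_crank_by(-14°): θ ← -119° -14° = -133°
rotate_crank_by(-80°): θ ← -133° -80° = -213°
rotate_crank_by(-60°): θ ← -213° -60° = -273°
rotate_crank_by(+34°): θ ← -273° +34° = -239°
rotate_crank_by(-86°): θ ← -239° -86° = -325°
rotate_crank_by(+59°): θ ← -325° +59° = -266°
crank pin P = (r cos θ, r sin θ) = (-0.767321, 10.973205)
h = r sin θ − e = 10.973205 − 5 = 5.973205
sin φ = h / L = 5.973205 / 117 = 0.05105303
φ = arcsin(0.05105303) = 2.926395°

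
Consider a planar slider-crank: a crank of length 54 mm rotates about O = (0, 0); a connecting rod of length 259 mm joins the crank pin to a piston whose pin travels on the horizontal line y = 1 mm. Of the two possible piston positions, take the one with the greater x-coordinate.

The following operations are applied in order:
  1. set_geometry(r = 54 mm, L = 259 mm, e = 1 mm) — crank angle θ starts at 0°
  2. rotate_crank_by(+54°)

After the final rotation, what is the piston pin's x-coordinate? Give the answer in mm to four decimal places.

287.1985

set_geometry: r = 54 mm, L = 259 mm, e = 1 mm; θ ← 0°
rotate_crank_by(+54°): θ ← 0° +54° = 54°
crank pin P = (r cos θ, r sin θ) = (31.740404, 43.686918)
h = r sin θ − e = 43.686918 − 1 = 42.686918
x = r cos θ + √(L² − h²) = 31.740404 + √(67081.0 − 1822.1729) = 31.740404 + 255.458073 = 287.198477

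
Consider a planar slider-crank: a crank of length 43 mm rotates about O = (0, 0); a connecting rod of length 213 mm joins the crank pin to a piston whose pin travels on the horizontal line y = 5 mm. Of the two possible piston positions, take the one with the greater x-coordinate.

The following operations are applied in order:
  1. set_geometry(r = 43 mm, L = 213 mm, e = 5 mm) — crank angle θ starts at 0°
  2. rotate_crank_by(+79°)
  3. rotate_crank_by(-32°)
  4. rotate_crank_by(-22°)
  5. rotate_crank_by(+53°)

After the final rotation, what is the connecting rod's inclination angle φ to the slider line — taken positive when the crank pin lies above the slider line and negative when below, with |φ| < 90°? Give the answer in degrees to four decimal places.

set_geometry: r = 43 mm, L = 213 mm, e = 5 mm; θ ← 0°
rotate_crank_by(+79°): θ ← 0° +79° = 79°
rotate_crank_by(-32°): θ ← 79° -32° = 47°
rotate_crank_by(-22°): θ ← 47° -22° = 25°
rotate_crank_by(+53°): θ ← 25° +53° = 78°
crank pin P = (r cos θ, r sin θ) = (8.940203, 42.060347)
h = r sin θ − e = 42.060347 − 5 = 37.060347
sin φ = h / L = 37.060347 / 213 = 0.17399224
φ = arcsin(0.17399224) = 10.020018°

10.0200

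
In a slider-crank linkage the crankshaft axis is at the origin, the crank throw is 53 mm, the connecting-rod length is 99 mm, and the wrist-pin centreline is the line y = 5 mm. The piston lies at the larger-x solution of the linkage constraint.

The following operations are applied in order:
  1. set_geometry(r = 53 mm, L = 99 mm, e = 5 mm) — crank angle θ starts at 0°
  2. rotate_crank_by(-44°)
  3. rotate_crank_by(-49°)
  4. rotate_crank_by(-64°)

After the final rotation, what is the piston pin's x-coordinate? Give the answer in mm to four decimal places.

set_geometry: r = 53 mm, L = 99 mm, e = 5 mm; θ ← 0°
rotate_crank_by(-44°): θ ← 0° -44° = -44°
rotate_crank_by(-49°): θ ← -44° -49° = -93°
rotate_crank_by(-64°): θ ← -93° -64° = -157°
crank pin P = (r cos θ, r sin θ) = (-48.786757, -20.708750)
h = r sin θ − e = -20.708750 − 5 = -25.708750
x = r cos θ + √(L² − h²) = -48.786757 + √(9801.0 − 660.9398) = -48.786757 + 95.603662 = 46.816905

46.8169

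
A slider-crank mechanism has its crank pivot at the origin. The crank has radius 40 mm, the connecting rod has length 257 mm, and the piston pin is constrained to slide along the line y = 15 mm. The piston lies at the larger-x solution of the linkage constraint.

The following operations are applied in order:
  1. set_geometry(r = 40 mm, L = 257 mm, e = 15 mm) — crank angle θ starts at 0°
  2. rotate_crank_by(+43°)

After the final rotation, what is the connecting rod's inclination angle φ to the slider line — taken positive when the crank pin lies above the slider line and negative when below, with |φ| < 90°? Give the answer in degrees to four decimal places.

2.7387

set_geometry: r = 40 mm, L = 257 mm, e = 15 mm; θ ← 0°
rotate_crank_by(+43°): θ ← 0° +43° = 43°
crank pin P = (r cos θ, r sin θ) = (29.254148, 27.279934)
h = r sin θ − e = 27.279934 − 15 = 12.279934
sin φ = h / L = 12.279934 / 257 = 0.04778185
φ = arcsin(0.04778185) = 2.738741°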